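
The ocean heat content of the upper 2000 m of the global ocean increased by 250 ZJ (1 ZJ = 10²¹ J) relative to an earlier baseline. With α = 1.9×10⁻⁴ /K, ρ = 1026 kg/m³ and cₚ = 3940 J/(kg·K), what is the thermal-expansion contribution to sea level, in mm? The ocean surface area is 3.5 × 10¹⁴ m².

Δh = 33.6 mm

Per unit area: Q = 250×10²¹ / (3.5×10¹⁴) ≈ 7.143×10⁸ J/m²
Δh = αQ/(ρcₚ) = 1.9×10⁻⁴ × 7.143×10⁸ / (1026 × 3940) ≈ 0.033573 m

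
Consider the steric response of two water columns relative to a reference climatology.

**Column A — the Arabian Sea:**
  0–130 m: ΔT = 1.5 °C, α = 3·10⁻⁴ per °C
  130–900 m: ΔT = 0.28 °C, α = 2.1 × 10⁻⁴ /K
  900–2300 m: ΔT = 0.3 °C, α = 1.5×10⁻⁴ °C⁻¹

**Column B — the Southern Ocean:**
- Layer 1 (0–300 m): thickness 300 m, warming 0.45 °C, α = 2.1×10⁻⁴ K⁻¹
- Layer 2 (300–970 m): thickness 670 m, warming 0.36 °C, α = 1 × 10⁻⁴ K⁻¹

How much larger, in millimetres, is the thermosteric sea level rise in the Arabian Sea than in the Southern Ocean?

A Layer 1: 3×10⁻⁴ × 130 × 1.5 = 0.05850 m
A Layer 2: 2.1×10⁻⁴ × 770 × 0.28 = 0.045276 m
A 0.3 × 1.5×10⁻⁴ × 1400 = 0.06300 m
A total: 0.166776 m
B 300 × 2.1×10⁻⁴ × 0.45 = 0.02835 m
B Layer 2: 670 × 0.36 × 1×10⁻⁴ = 0.02412 m
B total: 0.05247 m
Difference: 0.166776 − 0.05247 = 0.114306 m

114 mm larger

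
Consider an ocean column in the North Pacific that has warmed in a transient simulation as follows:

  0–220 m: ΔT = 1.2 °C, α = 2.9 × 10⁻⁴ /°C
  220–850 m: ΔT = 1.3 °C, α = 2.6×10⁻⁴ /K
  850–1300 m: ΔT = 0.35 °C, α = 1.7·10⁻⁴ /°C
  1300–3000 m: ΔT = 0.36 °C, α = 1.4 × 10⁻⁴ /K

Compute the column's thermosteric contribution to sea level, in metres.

Layer 1: 2.9×10⁻⁴ × 220 × 1.2 = 0.07656 m
2.6×10⁻⁴ × 630 × 1.3 = 0.21294 m
850–1300 m: 1.7×10⁻⁴ × 0.35 × 450 = 0.026775 m
1300–3000 m: 1.4×10⁻⁴ × 0.36 × 1700 = 0.08568 m
Δh = 0.07656 + 0.21294 + 0.026775 + 0.08568 = 0.401955 m

0.402 m of thermosteric rise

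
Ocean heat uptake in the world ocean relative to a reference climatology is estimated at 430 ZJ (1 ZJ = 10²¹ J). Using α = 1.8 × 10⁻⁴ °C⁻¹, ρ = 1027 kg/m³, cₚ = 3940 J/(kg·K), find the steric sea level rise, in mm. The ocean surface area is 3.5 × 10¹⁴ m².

Per unit area: Q = 430×10²¹ / (3.5×10¹⁴) ≈ 1.229×10⁹ J/m²
Δh = αQ/(ρcₚ) = 1.8×10⁻⁴ × 1.229×10⁹ / (1027 × 3940) ≈ 0.054671 m

54.7 mm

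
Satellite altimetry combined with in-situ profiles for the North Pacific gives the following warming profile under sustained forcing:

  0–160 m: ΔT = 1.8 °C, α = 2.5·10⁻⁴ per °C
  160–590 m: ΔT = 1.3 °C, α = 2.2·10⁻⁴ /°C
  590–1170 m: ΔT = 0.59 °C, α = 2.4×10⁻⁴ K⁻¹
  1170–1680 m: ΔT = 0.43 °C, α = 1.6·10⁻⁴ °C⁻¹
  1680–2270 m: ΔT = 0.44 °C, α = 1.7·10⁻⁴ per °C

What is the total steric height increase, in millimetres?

Layer 1: 2.5×10⁻⁴ × 1.8 × 160 = 0.07200 m
430 × 2.2×10⁻⁴ × 1.3 = 0.12298 m
590–1170 m: 580 × 2.4×10⁻⁴ × 0.59 = 0.082128 m
0.43 × 1.6×10⁻⁴ × 510 = 0.035088 m
Layer 5: 1.7×10⁻⁴ × 0.44 × 590 = 0.044132 m
Δh = 0.07200 + 0.12298 + 0.082128 + 0.035088 + 0.044132 = 0.356328 m ≈ 356 mm

356 mm of thermosteric rise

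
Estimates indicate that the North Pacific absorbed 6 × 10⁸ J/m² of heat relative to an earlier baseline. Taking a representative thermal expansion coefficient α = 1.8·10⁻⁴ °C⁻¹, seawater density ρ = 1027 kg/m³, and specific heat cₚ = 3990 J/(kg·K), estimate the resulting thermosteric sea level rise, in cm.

Δh = αQ/(ρcₚ) = 1.8×10⁻⁴ × 6×10⁸ / (1027 × 3990) ≈ 0.026356 m

2.64 cm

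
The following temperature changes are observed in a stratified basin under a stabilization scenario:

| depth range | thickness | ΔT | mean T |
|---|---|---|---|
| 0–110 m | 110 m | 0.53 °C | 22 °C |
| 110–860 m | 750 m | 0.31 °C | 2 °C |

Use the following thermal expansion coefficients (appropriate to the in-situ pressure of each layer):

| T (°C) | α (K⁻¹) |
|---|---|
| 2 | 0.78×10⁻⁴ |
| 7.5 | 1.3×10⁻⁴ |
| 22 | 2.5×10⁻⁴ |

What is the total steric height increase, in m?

Layer 1 at 22 °C → α = 2.5×10⁻⁴ K⁻¹
Layer 2 at 2 °C → α = 0.78×10⁻⁴ K⁻¹
2.5×10⁻⁴ × 110 × 0.53 = 0.014575 m
110–860 m: 750 × 0.31 × 0.78×10⁻⁴ = 0.018135 m
Δh = 0.014575 + 0.018135 = 0.03271 m

Δh ≈ 0.0327 m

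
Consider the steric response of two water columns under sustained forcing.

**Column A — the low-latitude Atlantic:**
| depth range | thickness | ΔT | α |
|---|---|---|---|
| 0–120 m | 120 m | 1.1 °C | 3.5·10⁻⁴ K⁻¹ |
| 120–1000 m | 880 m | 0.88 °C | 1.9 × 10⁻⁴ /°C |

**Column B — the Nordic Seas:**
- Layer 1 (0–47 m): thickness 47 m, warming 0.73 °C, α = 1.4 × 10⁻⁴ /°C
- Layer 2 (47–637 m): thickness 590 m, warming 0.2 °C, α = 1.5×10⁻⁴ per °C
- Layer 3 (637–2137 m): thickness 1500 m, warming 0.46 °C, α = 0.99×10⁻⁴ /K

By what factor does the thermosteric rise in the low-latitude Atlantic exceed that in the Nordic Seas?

A Layer 1: 3.5×10⁻⁴ × 1.1 × 120 = 0.04620 m
A Layer 2: 0.88 × 880 × 1.9×10⁻⁴ = 0.147136 m
A total: 0.193336 m
B 0–47 m: 47 × 0.73 × 1.4×10⁻⁴ = 0.0048034 m
B Layer 2: 590 × 0.2 × 1.5×10⁻⁴ = 0.01770 m
B Layer 3: 1500 × 0.99×10⁻⁴ × 0.46 = 0.06831 m
B total: 0.0908134 m
Ratio: 0.193336 / 0.0908134 ≈ 2.129

a factor of 2.13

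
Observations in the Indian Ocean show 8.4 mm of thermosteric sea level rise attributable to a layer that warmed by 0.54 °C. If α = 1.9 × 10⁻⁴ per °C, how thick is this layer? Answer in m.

82 m

H = Δh/(αΔT) = 0.0084 / (1.9×10⁻⁴ × 0.54) ≈ 81.87 m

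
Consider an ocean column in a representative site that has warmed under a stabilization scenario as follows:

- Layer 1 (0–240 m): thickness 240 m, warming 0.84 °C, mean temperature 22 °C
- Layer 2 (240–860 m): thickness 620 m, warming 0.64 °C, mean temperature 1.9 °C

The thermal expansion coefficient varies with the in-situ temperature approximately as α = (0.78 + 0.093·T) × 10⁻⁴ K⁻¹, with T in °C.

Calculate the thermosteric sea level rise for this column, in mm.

about 94.9 mm

Layer 1: α = (0.78 + 0.093×22)×10⁻⁴ = 2.826×10⁻⁴ K⁻¹
Layer 2: α = (0.78 + 0.093×1.9)×10⁻⁴ = 0.9567×10⁻⁴ K⁻¹
0–240 m: 0.84 × 2.826×10⁻⁴ × 240 = 0.05697216 m
240–860 m: 620 × 0.9567×10⁻⁴ × 0.64 = 0.037961856 m
Δh = 0.05697216 + 0.037961856 = 0.094934016 m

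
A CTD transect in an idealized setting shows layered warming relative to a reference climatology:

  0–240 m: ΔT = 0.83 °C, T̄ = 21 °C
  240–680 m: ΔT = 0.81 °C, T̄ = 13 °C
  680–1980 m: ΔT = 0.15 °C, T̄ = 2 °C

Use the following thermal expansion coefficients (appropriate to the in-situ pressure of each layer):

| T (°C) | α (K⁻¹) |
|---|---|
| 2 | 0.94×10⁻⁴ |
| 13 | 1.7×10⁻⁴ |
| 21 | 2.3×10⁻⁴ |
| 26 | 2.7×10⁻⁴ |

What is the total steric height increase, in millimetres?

125 mm of thermosteric rise

Layer 1 at 21 °C → α = 2.3×10⁻⁴ K⁻¹
Layer 2 at 13 °C → α = 1.7×10⁻⁴ K⁻¹
Layer 3 at 2 °C → α = 0.94×10⁻⁴ K⁻¹
0–240 m: 240 × 2.3×10⁻⁴ × 0.83 = 0.045816 m
240–680 m: 0.81 × 440 × 1.7×10⁻⁴ = 0.060588 m
680–1980 m: 0.15 × 1300 × 0.94×10⁻⁴ = 0.01833 m
Δh = 0.045816 + 0.060588 + 0.01833 = 0.124734 m ≈ 125 mm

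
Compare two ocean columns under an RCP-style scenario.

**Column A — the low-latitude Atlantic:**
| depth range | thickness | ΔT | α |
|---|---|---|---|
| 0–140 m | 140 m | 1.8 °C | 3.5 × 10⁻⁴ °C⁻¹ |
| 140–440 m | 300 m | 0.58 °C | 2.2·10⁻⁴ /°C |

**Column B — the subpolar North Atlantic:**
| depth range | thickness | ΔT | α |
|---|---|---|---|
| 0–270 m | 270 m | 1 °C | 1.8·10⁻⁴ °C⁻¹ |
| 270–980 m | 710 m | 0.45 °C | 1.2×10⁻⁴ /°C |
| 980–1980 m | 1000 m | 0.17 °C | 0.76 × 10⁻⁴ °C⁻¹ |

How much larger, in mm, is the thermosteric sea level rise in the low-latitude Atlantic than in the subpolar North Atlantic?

27 mm

A Layer 1: 140 × 3.5×10⁻⁴ × 1.8 = 0.08820 m
A Layer 2: 2.2×10⁻⁴ × 0.58 × 300 = 0.03828 m
A total: 0.12648 m
B 1 × 270 × 1.8×10⁻⁴ = 0.04860 m
B 270–980 m: 0.45 × 1.2×10⁻⁴ × 710 = 0.03834 m
B 1000 × 0.17 × 0.76×10⁻⁴ = 0.01292 m
B total: 0.09986 m
Difference: 0.12648 − 0.09986 = 0.02662 m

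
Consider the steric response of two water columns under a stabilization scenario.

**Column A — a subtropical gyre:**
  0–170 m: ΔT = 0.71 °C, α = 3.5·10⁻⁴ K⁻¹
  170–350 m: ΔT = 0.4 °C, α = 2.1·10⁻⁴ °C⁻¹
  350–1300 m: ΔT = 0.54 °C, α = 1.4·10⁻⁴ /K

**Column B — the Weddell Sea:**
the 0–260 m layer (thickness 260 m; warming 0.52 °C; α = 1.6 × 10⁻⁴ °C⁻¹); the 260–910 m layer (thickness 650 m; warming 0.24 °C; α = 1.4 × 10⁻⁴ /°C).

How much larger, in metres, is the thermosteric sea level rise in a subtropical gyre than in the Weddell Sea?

Δh_A − Δh_B ≈ 0.0857 m

A Layer 1: 3.5×10⁻⁴ × 0.71 × 170 = 0.042245 m
A 2.1×10⁻⁴ × 180 × 0.4 = 0.01512 m
A 350–1300 m: 1.4×10⁻⁴ × 0.54 × 950 = 0.07182 m
A total: 0.129185 m
B 0–260 m: 1.6×10⁻⁴ × 260 × 0.52 = 0.021632 m
B 0.24 × 1.4×10⁻⁴ × 650 = 0.02184 m
B total: 0.043472 m
Difference: 0.129185 − 0.043472 = 0.085713 m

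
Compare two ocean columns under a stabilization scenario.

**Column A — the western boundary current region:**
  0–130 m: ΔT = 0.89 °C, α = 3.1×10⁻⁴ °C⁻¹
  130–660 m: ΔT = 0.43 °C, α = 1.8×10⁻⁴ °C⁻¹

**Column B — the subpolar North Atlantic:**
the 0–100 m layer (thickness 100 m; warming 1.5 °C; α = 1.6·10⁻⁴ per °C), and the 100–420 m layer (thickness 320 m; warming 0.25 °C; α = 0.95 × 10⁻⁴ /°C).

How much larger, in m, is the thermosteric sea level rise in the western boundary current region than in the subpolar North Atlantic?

A 3.1×10⁻⁴ × 130 × 0.89 = 0.035867 m
A Layer 2: 0.43 × 530 × 1.8×10⁻⁴ = 0.041022 m
A total: 0.076889 m
B Layer 1: 1.5 × 100 × 1.6×10⁻⁴ = 0.02400 m
B Layer 2: 0.25 × 0.95×10⁻⁴ × 320 = 0.00760 m
B total: 0.03160 m
Difference: 0.076889 − 0.03160 = 0.045289 m

0.045 m larger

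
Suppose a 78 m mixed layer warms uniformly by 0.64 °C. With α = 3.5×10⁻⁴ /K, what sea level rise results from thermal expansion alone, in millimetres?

Δh = αΔT·H = 3.5×10⁻⁴ × 0.64 × 78 = 0.017472 m

17 mm of thermosteric rise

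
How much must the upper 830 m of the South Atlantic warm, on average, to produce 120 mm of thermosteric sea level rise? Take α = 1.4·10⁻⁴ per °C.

ΔT = Δh/(αH) = 0.12 / (1.4×10⁻⁴ × 830) ≈ 1.033 °C

ΔT ≈ 1.03 °C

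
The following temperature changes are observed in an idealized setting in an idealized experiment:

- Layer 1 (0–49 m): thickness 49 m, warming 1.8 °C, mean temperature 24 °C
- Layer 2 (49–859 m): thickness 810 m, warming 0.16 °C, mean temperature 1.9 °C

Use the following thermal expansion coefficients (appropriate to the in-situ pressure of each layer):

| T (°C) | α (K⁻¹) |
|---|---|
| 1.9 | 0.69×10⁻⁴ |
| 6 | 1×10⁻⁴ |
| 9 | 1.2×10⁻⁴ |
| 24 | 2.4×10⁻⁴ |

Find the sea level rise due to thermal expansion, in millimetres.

Δh = 30 mm

Layer 1 at 24 °C → α = 2.4×10⁻⁴ K⁻¹
Layer 2 at 1.9 °C → α = 0.69×10⁻⁴ K⁻¹
Layer 1: 49 × 2.4×10⁻⁴ × 1.8 = 0.021168 m
Layer 2: 0.16 × 0.69×10⁻⁴ × 810 = 0.0089424 m
Δh = 0.021168 + 0.0089424 = 0.0301104 m ≈ 30 mm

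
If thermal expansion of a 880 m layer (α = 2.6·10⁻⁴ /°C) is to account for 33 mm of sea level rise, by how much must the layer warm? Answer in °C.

ΔT ≈ 0.14 °C

ΔT = Δh/(αH) = 0.033 / (2.6×10⁻⁴ × 880) ≈ 0.1442 °C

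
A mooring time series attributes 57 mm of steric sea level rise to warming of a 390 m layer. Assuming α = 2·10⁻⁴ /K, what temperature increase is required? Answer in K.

about 0.73 K

ΔT = Δh/(αH) = 0.057 / (2×10⁻⁴ × 390) ≈ 0.7308 K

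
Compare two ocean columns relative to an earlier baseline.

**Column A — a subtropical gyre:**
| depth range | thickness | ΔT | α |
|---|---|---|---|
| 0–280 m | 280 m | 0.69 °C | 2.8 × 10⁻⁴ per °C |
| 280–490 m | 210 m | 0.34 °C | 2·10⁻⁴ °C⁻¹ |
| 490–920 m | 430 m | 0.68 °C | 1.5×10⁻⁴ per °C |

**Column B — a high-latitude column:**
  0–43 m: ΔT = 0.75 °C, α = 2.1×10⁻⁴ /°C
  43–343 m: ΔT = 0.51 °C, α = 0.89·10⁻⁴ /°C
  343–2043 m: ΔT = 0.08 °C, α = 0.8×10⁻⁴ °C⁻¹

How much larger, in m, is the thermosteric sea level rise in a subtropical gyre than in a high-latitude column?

A 2.8×10⁻⁴ × 0.69 × 280 = 0.054096 m
A 2×10⁻⁴ × 0.34 × 210 = 0.01428 m
A 490–920 m: 0.68 × 1.5×10⁻⁴ × 430 = 0.04386 m
A total: 0.112236 m
B Layer 1: 0.75 × 43 × 2.1×10⁻⁴ = 0.0067725 m
B Layer 2: 0.51 × 300 × 0.89×10⁻⁴ = 0.013617 m
B Layer 3: 0.08 × 0.8×10⁻⁴ × 1700 = 0.01088 m
B total: 0.0312695 m
Difference: 0.112236 − 0.0312695 = 0.0809665 m

0.0810 m larger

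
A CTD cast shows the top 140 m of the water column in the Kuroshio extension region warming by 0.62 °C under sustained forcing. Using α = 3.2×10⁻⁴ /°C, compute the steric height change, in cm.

Δh = αΔT·H = 3.2×10⁻⁴ × 0.62 × 140 = 0.027776 m

2.78 cm of thermosteric rise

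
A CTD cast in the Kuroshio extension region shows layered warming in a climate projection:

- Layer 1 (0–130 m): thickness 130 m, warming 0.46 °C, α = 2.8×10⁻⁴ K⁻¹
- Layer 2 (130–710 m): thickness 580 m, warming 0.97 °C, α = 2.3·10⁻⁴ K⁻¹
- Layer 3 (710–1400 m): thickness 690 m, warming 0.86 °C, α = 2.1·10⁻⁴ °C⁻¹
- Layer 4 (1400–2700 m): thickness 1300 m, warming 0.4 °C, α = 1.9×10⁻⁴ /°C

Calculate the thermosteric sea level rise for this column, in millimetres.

0–130 m: 0.46 × 130 × 2.8×10⁻⁴ = 0.016744 m
130–710 m: 0.97 × 580 × 2.3×10⁻⁴ = 0.129398 m
Layer 3: 690 × 2.1×10⁻⁴ × 0.86 = 0.124614 m
1400–2700 m: 1300 × 1.9×10⁻⁴ × 0.4 = 0.09880 m
Δh = 0.016744 + 0.129398 + 0.124614 + 0.09880 = 0.369556 m

370 mm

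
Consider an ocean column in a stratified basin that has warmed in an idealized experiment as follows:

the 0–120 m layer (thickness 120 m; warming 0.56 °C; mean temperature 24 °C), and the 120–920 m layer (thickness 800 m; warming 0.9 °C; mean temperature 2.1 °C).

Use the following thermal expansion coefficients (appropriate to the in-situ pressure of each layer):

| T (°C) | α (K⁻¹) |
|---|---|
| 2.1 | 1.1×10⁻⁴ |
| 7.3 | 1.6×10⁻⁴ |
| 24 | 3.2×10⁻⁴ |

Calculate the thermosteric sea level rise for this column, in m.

Layer 1 at 24 °C → α = 3.2×10⁻⁴ K⁻¹
Layer 2 at 2.1 °C → α = 1.1×10⁻⁴ K⁻¹
3.2×10⁻⁴ × 120 × 0.56 = 0.021504 m
Layer 2: 800 × 0.9 × 1.1×10⁻⁴ = 0.07920 m
Δh = 0.021504 + 0.07920 = 0.100704 m

0.10 m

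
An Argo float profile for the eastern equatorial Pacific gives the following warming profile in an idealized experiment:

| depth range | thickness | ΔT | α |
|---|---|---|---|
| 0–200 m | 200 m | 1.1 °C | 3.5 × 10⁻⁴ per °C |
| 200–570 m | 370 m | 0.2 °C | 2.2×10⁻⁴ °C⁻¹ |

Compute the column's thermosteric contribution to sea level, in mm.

3.5×10⁻⁴ × 200 × 1.1 = 0.07700 m
Layer 2: 2.2×10⁻⁴ × 0.2 × 370 = 0.01628 m
Δh = 0.07700 + 0.01628 = 0.09328 m

Δh ≈ 93.3 mm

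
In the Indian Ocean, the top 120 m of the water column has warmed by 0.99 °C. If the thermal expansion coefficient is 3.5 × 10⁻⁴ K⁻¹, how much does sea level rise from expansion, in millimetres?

Δh = αΔT·H = 3.5×10⁻⁴ × 0.99 × 120 = 0.04158 m

41.6 mm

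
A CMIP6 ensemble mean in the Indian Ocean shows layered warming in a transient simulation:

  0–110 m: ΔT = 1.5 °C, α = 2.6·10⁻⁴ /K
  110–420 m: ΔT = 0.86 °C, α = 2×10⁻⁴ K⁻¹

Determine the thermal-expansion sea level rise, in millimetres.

2.6×10⁻⁴ × 110 × 1.5 = 0.04290 m
110–420 m: 2×10⁻⁴ × 310 × 0.86 = 0.05332 m
Δh = 0.04290 + 0.05332 = 0.09622 m

Δh = 96.2 mm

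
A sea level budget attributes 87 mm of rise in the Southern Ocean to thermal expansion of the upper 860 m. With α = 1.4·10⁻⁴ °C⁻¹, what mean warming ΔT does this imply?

ΔT = Δh/(αH) = 0.087 / (1.4×10⁻⁴ × 860) ≈ 0.7226 K

0.72 K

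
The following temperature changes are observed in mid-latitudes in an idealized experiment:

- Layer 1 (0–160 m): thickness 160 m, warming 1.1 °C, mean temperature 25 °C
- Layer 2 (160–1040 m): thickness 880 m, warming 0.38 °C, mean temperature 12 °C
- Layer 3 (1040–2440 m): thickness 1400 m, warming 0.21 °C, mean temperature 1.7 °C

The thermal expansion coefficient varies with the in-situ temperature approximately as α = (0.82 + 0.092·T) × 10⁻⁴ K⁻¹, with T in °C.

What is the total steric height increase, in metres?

Layer 1: α = (0.82 + 0.092×25)×10⁻⁴ = 3.12×10⁻⁴ K⁻¹
Layer 2: α = (0.82 + 0.092×12)×10⁻⁴ = 1.924×10⁻⁴ K⁻¹
Layer 3: α = (0.82 + 0.092×1.7)×10⁻⁴ = 0.9764×10⁻⁴ K⁻¹
160 × 3.12×10⁻⁴ × 1.1 = 0.054912 m
160–1040 m: 0.38 × 880 × 1.924×10⁻⁴ = 0.06433856 m
1040–2440 m: 0.21 × 1400 × 0.9764×10⁻⁴ = 0.02870616 m
Δh = 0.054912 + 0.06433856 + 0.02870616 = 0.14795672 m

Δh = 0.15 m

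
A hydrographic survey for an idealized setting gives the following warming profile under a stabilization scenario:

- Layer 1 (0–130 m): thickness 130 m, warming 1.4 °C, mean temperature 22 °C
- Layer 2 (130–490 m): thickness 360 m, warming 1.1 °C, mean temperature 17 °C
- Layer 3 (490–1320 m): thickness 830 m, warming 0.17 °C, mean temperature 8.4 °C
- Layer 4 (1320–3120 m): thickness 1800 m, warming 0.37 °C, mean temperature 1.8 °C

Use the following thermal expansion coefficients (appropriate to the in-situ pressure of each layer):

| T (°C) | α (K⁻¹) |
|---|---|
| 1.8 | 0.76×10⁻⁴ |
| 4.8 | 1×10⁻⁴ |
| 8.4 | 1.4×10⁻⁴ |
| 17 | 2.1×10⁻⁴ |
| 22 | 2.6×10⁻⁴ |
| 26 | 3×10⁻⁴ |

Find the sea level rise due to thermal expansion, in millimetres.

201 mm

Layer 1 at 22 °C → α = 2.6×10⁻⁴ K⁻¹
Layer 2 at 17 °C → α = 2.1×10⁻⁴ K⁻¹
Layer 3 at 8.4 °C → α = 1.4×10⁻⁴ K⁻¹
Layer 4 at 1.8 °C → α = 0.76×10⁻⁴ K⁻¹
Layer 1: 1.4 × 2.6×10⁻⁴ × 130 = 0.04732 m
1.1 × 360 × 2.1×10⁻⁴ = 0.08316 m
Layer 3: 1.4×10⁻⁴ × 830 × 0.17 = 0.019754 m
1800 × 0.37 × 0.76×10⁻⁴ = 0.050616 m
Δh = 0.04732 + 0.08316 + 0.019754 + 0.050616 = 0.20085 m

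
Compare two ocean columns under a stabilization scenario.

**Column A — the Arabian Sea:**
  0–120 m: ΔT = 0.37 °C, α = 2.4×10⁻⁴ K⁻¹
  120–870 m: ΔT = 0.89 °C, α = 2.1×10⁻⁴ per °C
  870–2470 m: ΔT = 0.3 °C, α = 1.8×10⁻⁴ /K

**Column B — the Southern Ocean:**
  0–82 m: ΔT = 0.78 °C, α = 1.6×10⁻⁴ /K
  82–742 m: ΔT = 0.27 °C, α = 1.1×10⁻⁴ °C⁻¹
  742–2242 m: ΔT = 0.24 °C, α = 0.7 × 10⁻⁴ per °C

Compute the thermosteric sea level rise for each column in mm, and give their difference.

A 120 × 2.4×10⁻⁴ × 0.37 = 0.010656 m
A Layer 2: 2.1×10⁻⁴ × 750 × 0.89 = 0.140175 m
A Layer 3: 1600 × 1.8×10⁻⁴ × 0.3 = 0.08640 m
A total: 0.237231 m
B Layer 1: 0.78 × 1.6×10⁻⁴ × 82 = 0.0102336 m
B 82–742 m: 1.1×10⁻⁴ × 0.27 × 660 = 0.019602 m
B 742–2242 m: 0.24 × 0.7×10⁻⁴ × 1500 = 0.02520 m
B total: 0.0550356 m
Difference: 0.237231 − 0.0550356 = 0.1821954 m

A: 237 mm; B: 55.0 mm; difference 182 mm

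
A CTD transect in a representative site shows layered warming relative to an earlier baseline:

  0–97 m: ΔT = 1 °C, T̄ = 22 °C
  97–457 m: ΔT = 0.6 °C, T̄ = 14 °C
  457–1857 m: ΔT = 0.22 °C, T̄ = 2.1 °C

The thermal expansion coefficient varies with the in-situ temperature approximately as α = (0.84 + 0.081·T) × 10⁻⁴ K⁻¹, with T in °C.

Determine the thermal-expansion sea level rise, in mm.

99 mm

Layer 1: α = (0.84 + 0.081×22)×10⁻⁴ = 2.622×10⁻⁴ K⁻¹
Layer 2: α = (0.84 + 0.081×14)×10⁻⁴ = 1.974×10⁻⁴ K⁻¹
Layer 3: α = (0.84 + 0.081×2.1)×10⁻⁴ = 1.0101×10⁻⁴ K⁻¹
Layer 1: 2.622×10⁻⁴ × 97 × 1 = 0.0254334 m
360 × 0.6 × 1.974×10⁻⁴ = 0.0426384 m
1.0101×10⁻⁴ × 0.22 × 1400 = 0.03111108 m
Δh = 0.0254334 + 0.0426384 + 0.03111108 = 0.09918288 m ≈ 99 mm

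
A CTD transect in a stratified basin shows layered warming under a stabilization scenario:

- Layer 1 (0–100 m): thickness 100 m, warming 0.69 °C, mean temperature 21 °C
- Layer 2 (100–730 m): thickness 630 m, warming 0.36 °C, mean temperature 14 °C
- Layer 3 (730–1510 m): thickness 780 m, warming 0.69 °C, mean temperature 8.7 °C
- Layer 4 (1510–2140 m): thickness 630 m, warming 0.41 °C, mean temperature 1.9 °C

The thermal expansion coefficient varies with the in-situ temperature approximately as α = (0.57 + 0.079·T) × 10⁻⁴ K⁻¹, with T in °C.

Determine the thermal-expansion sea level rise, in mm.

140 mm

Layer 1: α = (0.57 + 0.079×21)×10⁻⁴ = 2.229×10⁻⁴ K⁻¹
Layer 2: α = (0.57 + 0.079×14)×10⁻⁴ = 1.676×10⁻⁴ K⁻¹
Layer 3: α = (0.57 + 0.079×8.7)×10⁻⁴ = 1.2573×10⁻⁴ K⁻¹
Layer 4: α = (0.57 + 0.079×1.9)×10⁻⁴ = 0.7201×10⁻⁴ K⁻¹
Layer 1: 100 × 0.69 × 2.229×10⁻⁴ = 0.0153801 m
100–730 m: 1.676×10⁻⁴ × 0.36 × 630 = 0.03801168 m
780 × 1.2573×10⁻⁴ × 0.69 = 0.067667886 m
630 × 0.7201×10⁻⁴ × 0.41 = 0.018600183 m
Δh = 0.0153801 + 0.03801168 + 0.067667886 + 0.018600183 = 0.139659849 m ≈ 140 mm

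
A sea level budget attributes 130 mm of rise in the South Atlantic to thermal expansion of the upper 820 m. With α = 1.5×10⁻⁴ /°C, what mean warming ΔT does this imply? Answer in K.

1.06 K

ΔT = Δh/(αH) = 0.13 / (1.5×10⁻⁴ × 820) ≈ 1.057 K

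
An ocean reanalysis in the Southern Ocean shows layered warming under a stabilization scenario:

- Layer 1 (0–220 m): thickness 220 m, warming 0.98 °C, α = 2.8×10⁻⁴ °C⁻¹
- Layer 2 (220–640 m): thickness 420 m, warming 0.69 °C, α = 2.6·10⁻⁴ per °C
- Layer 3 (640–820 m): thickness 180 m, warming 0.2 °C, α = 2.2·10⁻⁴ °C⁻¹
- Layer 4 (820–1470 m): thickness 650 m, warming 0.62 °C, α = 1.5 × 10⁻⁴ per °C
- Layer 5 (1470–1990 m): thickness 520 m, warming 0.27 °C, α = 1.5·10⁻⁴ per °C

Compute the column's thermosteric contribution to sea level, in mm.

0.98 × 2.8×10⁻⁴ × 220 = 0.060368 m
Layer 2: 420 × 2.6×10⁻⁴ × 0.69 = 0.075348 m
640–820 m: 180 × 0.2 × 2.2×10⁻⁴ = 0.00792 m
1.5×10⁻⁴ × 0.62 × 650 = 0.06045 m
520 × 1.5×10⁻⁴ × 0.27 = 0.02106 m
Δh = 0.060368 + 0.075348 + 0.00792 + 0.06045 + 0.02106 = 0.225146 m

Δh ≈ 230 mm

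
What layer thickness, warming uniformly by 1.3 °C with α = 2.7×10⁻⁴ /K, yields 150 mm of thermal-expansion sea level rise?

H ≈ 427 m

H = Δh/(αΔT) = 0.15 / (2.7×10⁻⁴ × 1.3) ≈ 427.4 m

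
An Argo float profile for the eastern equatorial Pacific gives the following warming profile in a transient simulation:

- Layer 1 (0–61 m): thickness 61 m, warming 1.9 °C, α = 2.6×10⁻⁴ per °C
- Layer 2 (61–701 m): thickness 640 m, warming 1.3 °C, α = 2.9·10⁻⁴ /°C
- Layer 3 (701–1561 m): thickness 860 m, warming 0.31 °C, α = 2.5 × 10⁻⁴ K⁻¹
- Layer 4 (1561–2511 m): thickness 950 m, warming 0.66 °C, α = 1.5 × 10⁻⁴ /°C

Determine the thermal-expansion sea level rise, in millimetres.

0–61 m: 1.9 × 2.6×10⁻⁴ × 61 = 0.030134 m
1.3 × 2.9×10⁻⁴ × 640 = 0.24128 m
860 × 2.5×10⁻⁴ × 0.31 = 0.06665 m
0.66 × 1.5×10⁻⁴ × 950 = 0.09405 m
Δh = 0.030134 + 0.24128 + 0.06665 + 0.09405 = 0.432114 m ≈ 432 mm

Δh ≈ 432 mm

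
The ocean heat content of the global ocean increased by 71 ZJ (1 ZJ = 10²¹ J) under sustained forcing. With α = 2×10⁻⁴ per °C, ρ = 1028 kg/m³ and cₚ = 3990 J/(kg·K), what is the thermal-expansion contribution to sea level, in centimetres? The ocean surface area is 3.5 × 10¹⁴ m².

0.989 cm

Per unit area: Q = 71×10²¹ / (3.5×10¹⁴) ≈ 2.029×10⁸ J/m²
Δh = αQ/(ρcₚ) = 2×10⁻⁴ × 2.029×10⁸ / (1028 × 3990) ≈ 0.0098934 m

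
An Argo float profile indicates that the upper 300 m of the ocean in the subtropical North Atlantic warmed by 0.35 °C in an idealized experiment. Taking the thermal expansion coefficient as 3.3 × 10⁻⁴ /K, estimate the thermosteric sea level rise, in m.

0.0347 m of thermosteric rise

Δh = αΔT·H = 3.3×10⁻⁴ × 0.35 × 300 = 0.03465 m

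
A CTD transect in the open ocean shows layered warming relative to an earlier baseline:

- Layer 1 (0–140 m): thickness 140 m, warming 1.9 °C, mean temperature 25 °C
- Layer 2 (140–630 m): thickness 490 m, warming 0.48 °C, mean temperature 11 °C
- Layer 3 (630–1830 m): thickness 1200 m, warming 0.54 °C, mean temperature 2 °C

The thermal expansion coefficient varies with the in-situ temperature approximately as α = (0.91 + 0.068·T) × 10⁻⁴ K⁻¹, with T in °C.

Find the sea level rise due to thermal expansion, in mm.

about 180 mm

Layer 1: α = (0.91 + 0.068×25)×10⁻⁴ = 2.61×10⁻⁴ K⁻¹
Layer 2: α = (0.91 + 0.068×11)×10⁻⁴ = 1.658×10⁻⁴ K⁻¹
Layer 3: α = (0.91 + 0.068×2)×10⁻⁴ = 1.046×10⁻⁴ K⁻¹
2.61×10⁻⁴ × 1.9 × 140 = 0.069426 m
0.48 × 490 × 1.658×10⁻⁴ = 0.03899616 m
Layer 3: 0.54 × 1.046×10⁻⁴ × 1200 = 0.0677808 m
Δh = 0.069426 + 0.03899616 + 0.0677808 = 0.17620296 m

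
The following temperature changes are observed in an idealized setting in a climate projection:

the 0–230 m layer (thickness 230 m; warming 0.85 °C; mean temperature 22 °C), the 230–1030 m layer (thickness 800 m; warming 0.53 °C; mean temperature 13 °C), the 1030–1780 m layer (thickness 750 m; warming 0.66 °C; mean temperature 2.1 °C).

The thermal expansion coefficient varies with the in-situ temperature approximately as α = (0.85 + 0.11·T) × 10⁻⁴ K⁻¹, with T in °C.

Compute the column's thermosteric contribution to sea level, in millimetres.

Δh ≈ 210 mm

Layer 1: α = (0.85 + 0.11×22)×10⁻⁴ = 3.27×10⁻⁴ K⁻¹
Layer 2: α = (0.85 + 0.11×13)×10⁻⁴ = 2.28×10⁻⁴ K⁻¹
Layer 3: α = (0.85 + 0.11×2.1)×10⁻⁴ = 1.081×10⁻⁴ K⁻¹
0–230 m: 3.27×10⁻⁴ × 230 × 0.85 = 0.0639285 m
Layer 2: 0.53 × 2.28×10⁻⁴ × 800 = 0.096672 m
Layer 3: 0.66 × 750 × 1.081×10⁻⁴ = 0.0535095 m
Δh = 0.0639285 + 0.096672 + 0.0535095 = 0.21411 m ≈ 210 mm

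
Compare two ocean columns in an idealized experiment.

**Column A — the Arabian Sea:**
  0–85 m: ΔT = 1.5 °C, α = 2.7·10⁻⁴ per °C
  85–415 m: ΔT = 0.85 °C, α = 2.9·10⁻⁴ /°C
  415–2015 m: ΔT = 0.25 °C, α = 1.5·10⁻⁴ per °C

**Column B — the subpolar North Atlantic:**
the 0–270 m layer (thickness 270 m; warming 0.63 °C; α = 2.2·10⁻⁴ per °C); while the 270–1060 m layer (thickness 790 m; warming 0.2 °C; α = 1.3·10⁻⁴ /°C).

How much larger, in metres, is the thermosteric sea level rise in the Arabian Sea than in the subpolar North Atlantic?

0.118 m larger

A 1.5 × 85 × 2.7×10⁻⁴ = 0.034425 m
A 2.9×10⁻⁴ × 0.85 × 330 = 0.081345 m
A 415–2015 m: 0.25 × 1600 × 1.5×10⁻⁴ = 0.06000 m
A total: 0.17577 m
B Layer 1: 2.2×10⁻⁴ × 0.63 × 270 = 0.037422 m
B 270–1060 m: 790 × 1.3×10⁻⁴ × 0.2 = 0.02054 m
B total: 0.057962 m
Difference: 0.17577 − 0.057962 = 0.117808 m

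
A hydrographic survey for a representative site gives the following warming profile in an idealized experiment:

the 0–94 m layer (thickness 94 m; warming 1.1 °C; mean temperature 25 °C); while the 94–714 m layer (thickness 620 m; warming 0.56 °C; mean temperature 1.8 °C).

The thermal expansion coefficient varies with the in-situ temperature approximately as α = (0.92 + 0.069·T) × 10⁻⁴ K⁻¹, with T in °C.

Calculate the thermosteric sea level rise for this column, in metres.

Layer 1: α = (0.92 + 0.069×25)×10⁻⁴ = 2.645×10⁻⁴ K⁻¹
Layer 2: α = (0.92 + 0.069×1.8)×10⁻⁴ = 1.0442×10⁻⁴ K⁻¹
1.1 × 94 × 2.645×10⁻⁴ = 0.0273493 m
94–714 m: 0.56 × 1.0442×10⁻⁴ × 620 = 0.036254624 m
Δh = 0.0273493 + 0.036254624 = 0.063603924 m ≈ 0.0636 m

Δh = 0.0636 m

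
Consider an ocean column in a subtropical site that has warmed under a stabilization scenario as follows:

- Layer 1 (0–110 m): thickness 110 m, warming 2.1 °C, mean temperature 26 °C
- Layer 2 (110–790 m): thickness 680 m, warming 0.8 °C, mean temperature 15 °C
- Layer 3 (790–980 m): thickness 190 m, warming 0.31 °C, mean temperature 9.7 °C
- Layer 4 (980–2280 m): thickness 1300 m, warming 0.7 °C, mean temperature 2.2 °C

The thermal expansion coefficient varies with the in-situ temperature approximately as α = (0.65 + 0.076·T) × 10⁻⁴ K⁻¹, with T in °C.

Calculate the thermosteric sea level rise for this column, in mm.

Layer 1: α = (0.65 + 0.076×26)×10⁻⁴ = 2.626×10⁻⁴ K⁻¹
Layer 2: α = (0.65 + 0.076×15)×10⁻⁴ = 1.79×10⁻⁴ K⁻¹
Layer 3: α = (0.65 + 0.076×9.7)×10⁻⁴ = 1.3872×10⁻⁴ K⁻¹
Layer 4: α = (0.65 + 0.076×2.2)×10⁻⁴ = 0.8172×10⁻⁴ K⁻¹
0–110 m: 2.626×10⁻⁴ × 2.1 × 110 = 0.0606606 m
0.8 × 1.79×10⁻⁴ × 680 = 0.097376 m
Layer 3: 190 × 1.3872×10⁻⁴ × 0.31 = 0.008170608 m
980–2280 m: 0.7 × 0.8172×10⁻⁴ × 1300 = 0.0743652 m
Δh = 0.0606606 + 0.097376 + 0.008170608 + 0.0743652 = 0.240572408 m ≈ 241 mm

Δh ≈ 241 mm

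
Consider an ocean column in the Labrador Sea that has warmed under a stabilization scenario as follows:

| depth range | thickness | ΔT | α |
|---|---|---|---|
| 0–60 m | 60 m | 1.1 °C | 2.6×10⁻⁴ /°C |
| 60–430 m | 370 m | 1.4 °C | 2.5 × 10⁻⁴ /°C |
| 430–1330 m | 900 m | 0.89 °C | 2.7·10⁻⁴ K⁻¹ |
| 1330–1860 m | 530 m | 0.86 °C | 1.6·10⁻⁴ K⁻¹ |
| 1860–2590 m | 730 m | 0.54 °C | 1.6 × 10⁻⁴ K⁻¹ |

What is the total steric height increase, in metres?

about 0.499 m

Layer 1: 1.1 × 2.6×10⁻⁴ × 60 = 0.01716 m
1.4 × 370 × 2.5×10⁻⁴ = 0.12950 m
Layer 3: 2.7×10⁻⁴ × 900 × 0.89 = 0.21627 m
1330–1860 m: 530 × 1.6×10⁻⁴ × 0.86 = 0.072928 m
1860–2590 m: 0.54 × 730 × 1.6×10⁻⁴ = 0.063072 m
Δh = 0.01716 + 0.12950 + 0.21627 + 0.072928 + 0.063072 = 0.49893 m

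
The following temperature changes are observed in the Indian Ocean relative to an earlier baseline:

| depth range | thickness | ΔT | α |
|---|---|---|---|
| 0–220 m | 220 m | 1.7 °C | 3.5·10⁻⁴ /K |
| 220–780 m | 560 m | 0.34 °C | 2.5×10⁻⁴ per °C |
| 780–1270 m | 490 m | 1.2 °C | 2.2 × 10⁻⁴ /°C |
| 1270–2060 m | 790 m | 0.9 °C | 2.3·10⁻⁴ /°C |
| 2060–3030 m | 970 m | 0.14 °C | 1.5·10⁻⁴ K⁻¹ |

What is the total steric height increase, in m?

Layer 1: 3.5×10⁻⁴ × 1.7 × 220 = 0.13090 m
220–780 m: 0.34 × 2.5×10⁻⁴ × 560 = 0.04760 m
2.2×10⁻⁴ × 1.2 × 490 = 0.12936 m
0.9 × 2.3×10⁻⁴ × 790 = 0.16353 m
0.14 × 1.5×10⁻⁴ × 970 = 0.02037 m
Δh = 0.13090 + 0.04760 + 0.12936 + 0.16353 + 0.02037 = 0.49176 m ≈ 0.49 m

Δh ≈ 0.49 m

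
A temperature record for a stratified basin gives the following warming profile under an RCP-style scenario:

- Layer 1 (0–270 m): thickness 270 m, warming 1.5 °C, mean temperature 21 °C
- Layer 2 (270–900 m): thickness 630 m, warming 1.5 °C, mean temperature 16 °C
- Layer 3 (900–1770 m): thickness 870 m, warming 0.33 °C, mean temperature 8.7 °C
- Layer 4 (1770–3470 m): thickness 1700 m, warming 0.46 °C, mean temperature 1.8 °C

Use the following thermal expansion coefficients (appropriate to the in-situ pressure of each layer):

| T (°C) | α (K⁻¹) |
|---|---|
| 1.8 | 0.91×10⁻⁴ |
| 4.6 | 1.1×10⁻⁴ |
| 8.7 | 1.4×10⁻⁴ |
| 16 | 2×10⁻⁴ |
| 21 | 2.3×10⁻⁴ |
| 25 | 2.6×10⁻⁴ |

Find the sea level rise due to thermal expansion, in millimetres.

390 mm of thermosteric rise

Layer 1 at 21 °C → α = 2.3×10⁻⁴ K⁻¹
Layer 2 at 16 °C → α = 2×10⁻⁴ K⁻¹
Layer 3 at 8.7 °C → α = 1.4×10⁻⁴ K⁻¹
Layer 4 at 1.8 °C → α = 0.91×10⁻⁴ K⁻¹
Layer 1: 2.3×10⁻⁴ × 270 × 1.5 = 0.09315 m
270–900 m: 2×10⁻⁴ × 630 × 1.5 = 0.18900 m
0.33 × 870 × 1.4×10⁻⁴ = 0.040194 m
1770–3470 m: 0.91×10⁻⁴ × 0.46 × 1700 = 0.071162 m
Δh = 0.09315 + 0.18900 + 0.040194 + 0.071162 = 0.393506 m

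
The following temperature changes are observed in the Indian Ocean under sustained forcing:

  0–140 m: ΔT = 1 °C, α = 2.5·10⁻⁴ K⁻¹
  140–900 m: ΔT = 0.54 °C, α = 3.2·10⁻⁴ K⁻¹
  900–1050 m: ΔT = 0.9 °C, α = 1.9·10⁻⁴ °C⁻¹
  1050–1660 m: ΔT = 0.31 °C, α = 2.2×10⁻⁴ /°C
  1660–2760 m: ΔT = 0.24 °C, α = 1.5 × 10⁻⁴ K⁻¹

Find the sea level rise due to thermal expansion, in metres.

0–140 m: 140 × 1 × 2.5×10⁻⁴ = 0.03500 m
760 × 0.54 × 3.2×10⁻⁴ = 0.131328 m
Layer 3: 1.9×10⁻⁴ × 150 × 0.9 = 0.02565 m
1050–1660 m: 2.2×10⁻⁴ × 610 × 0.31 = 0.041602 m
1660–2760 m: 1.5×10⁻⁴ × 1100 × 0.24 = 0.03960 m
Δh = 0.03500 + 0.131328 + 0.02565 + 0.041602 + 0.03960 = 0.27318 m ≈ 0.273 m

0.273 m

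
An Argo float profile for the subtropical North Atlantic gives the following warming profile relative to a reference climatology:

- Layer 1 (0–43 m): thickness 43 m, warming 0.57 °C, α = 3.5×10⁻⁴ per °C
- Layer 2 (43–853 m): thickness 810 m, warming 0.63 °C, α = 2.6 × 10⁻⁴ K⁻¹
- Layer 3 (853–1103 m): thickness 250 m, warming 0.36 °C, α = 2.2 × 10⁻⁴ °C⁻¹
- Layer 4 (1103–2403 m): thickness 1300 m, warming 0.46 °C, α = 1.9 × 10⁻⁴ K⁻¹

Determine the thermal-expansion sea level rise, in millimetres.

about 275 mm

0–43 m: 3.5×10⁻⁴ × 43 × 0.57 = 0.0085785 m
2.6×10⁻⁴ × 0.63 × 810 = 0.132678 m
853–1103 m: 0.36 × 250 × 2.2×10⁻⁴ = 0.01980 m
1103–2403 m: 0.46 × 1.9×10⁻⁴ × 1300 = 0.11362 m
Δh = 0.0085785 + 0.132678 + 0.01980 + 0.11362 = 0.2746765 m ≈ 275 mm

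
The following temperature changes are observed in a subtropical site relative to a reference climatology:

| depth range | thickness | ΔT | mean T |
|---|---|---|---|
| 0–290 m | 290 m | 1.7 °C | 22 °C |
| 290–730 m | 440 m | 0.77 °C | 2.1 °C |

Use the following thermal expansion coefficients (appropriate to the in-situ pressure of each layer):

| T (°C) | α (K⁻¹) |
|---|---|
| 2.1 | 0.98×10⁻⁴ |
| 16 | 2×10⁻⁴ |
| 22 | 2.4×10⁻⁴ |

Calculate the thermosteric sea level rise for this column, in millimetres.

Layer 1 at 22 °C → α = 2.4×10⁻⁴ K⁻¹
Layer 2 at 2.1 °C → α = 0.98×10⁻⁴ K⁻¹
2.4×10⁻⁴ × 1.7 × 290 = 0.11832 m
Layer 2: 440 × 0.77 × 0.98×10⁻⁴ = 0.0332024 m
Δh = 0.11832 + 0.0332024 = 0.1515224 m

152 mm of thermosteric rise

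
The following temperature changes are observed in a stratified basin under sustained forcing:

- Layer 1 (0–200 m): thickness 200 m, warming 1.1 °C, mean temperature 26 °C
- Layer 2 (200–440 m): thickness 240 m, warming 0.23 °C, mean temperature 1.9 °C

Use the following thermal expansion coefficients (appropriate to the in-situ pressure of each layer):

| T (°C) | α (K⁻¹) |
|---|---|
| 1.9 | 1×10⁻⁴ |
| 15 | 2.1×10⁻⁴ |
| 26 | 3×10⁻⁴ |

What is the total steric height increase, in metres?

about 0.0715 m

Layer 1 at 26 °C → α = 3×10⁻⁴ K⁻¹
Layer 2 at 1.9 °C → α = 1×10⁻⁴ K⁻¹
0–200 m: 200 × 1.1 × 3×10⁻⁴ = 0.06600 m
240 × 1×10⁻⁴ × 0.23 = 0.00552 m
Δh = 0.06600 + 0.00552 = 0.07152 m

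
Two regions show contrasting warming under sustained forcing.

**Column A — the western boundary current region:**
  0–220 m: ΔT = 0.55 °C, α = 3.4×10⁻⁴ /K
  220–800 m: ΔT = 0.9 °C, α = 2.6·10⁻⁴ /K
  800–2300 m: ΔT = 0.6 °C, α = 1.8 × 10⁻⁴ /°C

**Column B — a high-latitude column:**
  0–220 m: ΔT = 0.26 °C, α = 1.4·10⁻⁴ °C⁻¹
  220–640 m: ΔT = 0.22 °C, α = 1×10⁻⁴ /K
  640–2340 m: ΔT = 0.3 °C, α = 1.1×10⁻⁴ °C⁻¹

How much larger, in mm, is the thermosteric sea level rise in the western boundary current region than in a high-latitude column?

270 mm

A 220 × 0.55 × 3.4×10⁻⁴ = 0.04114 m
A 2.6×10⁻⁴ × 580 × 0.9 = 0.13572 m
A 0.6 × 1500 × 1.8×10⁻⁴ = 0.16200 m
A total: 0.33886 m
B Layer 1: 0.26 × 220 × 1.4×10⁻⁴ = 0.008008 m
B 220–640 m: 420 × 0.22 × 1×10⁻⁴ = 0.00924 m
B 640–2340 m: 0.3 × 1700 × 1.1×10⁻⁴ = 0.05610 m
B total: 0.073348 m
Difference: 0.33886 − 0.073348 = 0.265512 m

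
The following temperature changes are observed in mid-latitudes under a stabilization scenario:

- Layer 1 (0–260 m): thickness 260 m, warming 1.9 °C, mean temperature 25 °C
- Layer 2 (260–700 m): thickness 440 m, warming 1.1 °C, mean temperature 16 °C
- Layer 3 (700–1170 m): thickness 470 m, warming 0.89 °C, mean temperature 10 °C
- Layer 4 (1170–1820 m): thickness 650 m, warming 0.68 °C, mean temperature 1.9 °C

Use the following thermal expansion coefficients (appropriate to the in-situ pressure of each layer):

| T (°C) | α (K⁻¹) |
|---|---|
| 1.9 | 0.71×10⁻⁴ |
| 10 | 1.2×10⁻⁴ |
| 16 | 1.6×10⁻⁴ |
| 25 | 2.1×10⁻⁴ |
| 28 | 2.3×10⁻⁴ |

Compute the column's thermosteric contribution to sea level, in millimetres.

263 mm of thermosteric rise

Layer 1 at 25 °C → α = 2.1×10⁻⁴ K⁻¹
Layer 2 at 16 °C → α = 1.6×10⁻⁴ K⁻¹
Layer 3 at 10 °C → α = 1.2×10⁻⁴ K⁻¹
Layer 4 at 1.9 °C → α = 0.71×10⁻⁴ K⁻¹
260 × 1.9 × 2.1×10⁻⁴ = 0.10374 m
Layer 2: 440 × 1.1 × 1.6×10⁻⁴ = 0.07744 m
0.89 × 1.2×10⁻⁴ × 470 = 0.050196 m
1170–1820 m: 0.68 × 650 × 0.71×10⁻⁴ = 0.031382 m
Δh = 0.10374 + 0.07744 + 0.050196 + 0.031382 = 0.262758 m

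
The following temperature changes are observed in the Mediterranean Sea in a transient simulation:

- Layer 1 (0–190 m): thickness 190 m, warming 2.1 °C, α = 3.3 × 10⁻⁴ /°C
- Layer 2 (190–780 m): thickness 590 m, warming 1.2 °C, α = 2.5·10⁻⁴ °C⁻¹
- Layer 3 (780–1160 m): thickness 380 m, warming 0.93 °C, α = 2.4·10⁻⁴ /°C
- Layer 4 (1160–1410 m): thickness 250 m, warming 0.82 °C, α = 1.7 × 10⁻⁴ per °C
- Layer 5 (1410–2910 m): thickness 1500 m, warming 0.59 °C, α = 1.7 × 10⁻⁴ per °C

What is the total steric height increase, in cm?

57.9 cm of thermosteric rise

3.3×10⁻⁴ × 190 × 2.1 = 0.13167 m
2.5×10⁻⁴ × 590 × 1.2 = 0.17700 m
2.4×10⁻⁴ × 0.93 × 380 = 0.084816 m
1160–1410 m: 1.7×10⁻⁴ × 0.82 × 250 = 0.03485 m
1.7×10⁻⁴ × 1500 × 0.59 = 0.15045 m
Δh = 0.13167 + 0.17700 + 0.084816 + 0.03485 + 0.15045 = 0.578786 m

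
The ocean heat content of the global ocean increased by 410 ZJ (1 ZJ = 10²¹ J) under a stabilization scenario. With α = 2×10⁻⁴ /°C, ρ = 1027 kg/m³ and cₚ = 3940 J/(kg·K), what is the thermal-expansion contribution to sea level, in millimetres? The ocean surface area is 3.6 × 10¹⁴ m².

Per unit area: Q = 410×10²¹ / (3.6×10¹⁴) ≈ 1.139×10⁹ J/m²
Δh = αQ/(ρcₚ) = 2×10⁻⁴ × 1.139×10⁹ / (1027 × 3940) ≈ 0.056297 m

Δh ≈ 56.3 mm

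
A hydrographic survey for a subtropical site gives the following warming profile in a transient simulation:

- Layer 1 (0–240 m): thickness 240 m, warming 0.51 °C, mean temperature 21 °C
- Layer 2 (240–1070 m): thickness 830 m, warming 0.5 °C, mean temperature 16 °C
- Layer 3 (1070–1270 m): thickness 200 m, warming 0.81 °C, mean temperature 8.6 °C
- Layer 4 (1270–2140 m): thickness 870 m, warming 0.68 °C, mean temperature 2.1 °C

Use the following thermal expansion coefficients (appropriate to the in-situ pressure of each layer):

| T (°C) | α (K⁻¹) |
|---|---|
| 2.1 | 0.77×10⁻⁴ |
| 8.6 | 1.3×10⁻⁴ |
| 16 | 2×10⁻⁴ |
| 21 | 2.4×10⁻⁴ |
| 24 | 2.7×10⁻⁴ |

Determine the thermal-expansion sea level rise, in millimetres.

179 mm of thermosteric rise

Layer 1 at 21 °C → α = 2.4×10⁻⁴ K⁻¹
Layer 2 at 16 °C → α = 2×10⁻⁴ K⁻¹
Layer 3 at 8.6 °C → α = 1.3×10⁻⁴ K⁻¹
Layer 4 at 2.1 °C → α = 0.77×10⁻⁴ K⁻¹
Layer 1: 2.4×10⁻⁴ × 0.51 × 240 = 0.029376 m
Layer 2: 830 × 2×10⁻⁴ × 0.5 = 0.08300 m
1.3×10⁻⁴ × 0.81 × 200 = 0.02106 m
Layer 4: 870 × 0.77×10⁻⁴ × 0.68 = 0.0455532 m
Δh = 0.029376 + 0.08300 + 0.02106 + 0.0455532 = 0.1789892 m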